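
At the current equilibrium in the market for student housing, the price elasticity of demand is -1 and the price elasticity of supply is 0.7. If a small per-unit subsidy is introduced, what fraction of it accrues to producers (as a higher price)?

Producer share = 10/17

For a small subsidy around the equilibrium, the benefit split depends on the relative slopes, which at a point are proportional to the elasticities.
Buyer share = εs/(εs + |εd|) = 0.7/(0.7 + 1) = 7/17; seller share = |εd|/(εs + |εd|) = 10/17.
So producers capture 10/17 of the subsidy.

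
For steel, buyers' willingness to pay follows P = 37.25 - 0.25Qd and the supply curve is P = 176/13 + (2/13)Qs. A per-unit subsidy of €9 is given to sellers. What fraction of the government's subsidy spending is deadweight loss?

Pre-subsidy: 37.25 - 0.25Q = 176/13 + (2/13)Q gives Q* = 411/7 and P* = 158/7.
With the subsidy, sellers receive Ps = Pb + 9 for each unit, where Pb is the price buyers pay.
On the curves, Pb = 37.25 - 0.25Q and Ps = 176/13 + (2/13)Q; the wedge Ps − Pb = 9 gives 176/13 + (2/13)Q − (37.25 - 0.25Q) = 9, so Q' = 81.
Then Pb = 37.25 − 0.25·81 = 17 and Ps = 176/13 + (2/13)·81 = 26.
ΔCS = ½(411/7 + 81)(158/7 − 17) = 19071/49; ΔPS = ½(411/7 + 81)(26 − 158/7) = 11736/49.
Government spending = 9 × 81 = 729.
DWL = ½ × 9 × (81 − 411/7) = 702/7; fraction = (702/7) / 729 = 26/189.

DWL / government spending = 26/189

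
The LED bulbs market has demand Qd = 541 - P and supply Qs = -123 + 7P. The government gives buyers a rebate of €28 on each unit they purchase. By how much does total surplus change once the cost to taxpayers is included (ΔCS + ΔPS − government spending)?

Net change in total surplus = -€343

Pre-subsidy: 541 - P = -123 + 7P gives P* = 83, Q* = 458.
With the rebate, buyers effectively pay Pb = Ps − 28, where Ps is the price sellers receive.
Demand in terms of Ps becomes Qd = 541 − 1(Ps − 28) = 569 - Ps. Setting this equal to supply: 569 - Ps = -123 + 7Ps, so Ps = 86.5.
Buyers pay Pb = 86.5 − 28 = 58.5; Q' = -123 + 7·86.5 = 482.5.
ΔCS = ½(458 + 482.5)(83 − 58.5) = 11521.125; ΔPS = ½(458 + 482.5)(86.5 − 83) = 1645.875.
Government spending = 28 × 482.5 = 13510.
Net change = 11521.125 + 1645.875 − 13510 = -343. The loss equals the DWL triangle ½·28·24.5.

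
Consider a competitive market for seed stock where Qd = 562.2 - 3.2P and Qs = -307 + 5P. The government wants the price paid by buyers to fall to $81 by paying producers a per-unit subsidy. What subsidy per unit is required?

Required subsidy s = $41 per unit

At a buyer price of 81, quantity demanded is 562.2 − 3.2·81 = 303.
Sellers supply 303 only when they receive Ps with -307 + 5·Ps = 303, i.e. Ps = 122.
s = Ps − Pb = 122 − 81 = 41.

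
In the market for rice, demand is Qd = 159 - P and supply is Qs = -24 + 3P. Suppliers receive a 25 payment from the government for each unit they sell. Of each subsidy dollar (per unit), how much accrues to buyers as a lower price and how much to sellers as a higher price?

Buyers gain 18.75 per unit; sellers gain 6.25 per unit

Pre-subsidy: 159 - P = -24 + 3P gives P* = 45.75, Q* = 113.25.
With the subsidy, sellers receive Ps = Pb + 25 for each unit, where Pb is the price buyers pay.
Supply in terms of Pb becomes Qs = -24 + 3(Pb + 25) = 51 + 3Pb. Setting this equal to demand: 159 - Pb = 51 + 3Pb, so Pb = 27.
Sellers receive Ps = 27 + 25 = 52; Q' = 159 − 1·27 = 132.
Buyers' price falls by P* − Pb = 45.75 − 27 = 18.75; sellers' price rises by Ps − P* = 52 − 45.75 = 6.25.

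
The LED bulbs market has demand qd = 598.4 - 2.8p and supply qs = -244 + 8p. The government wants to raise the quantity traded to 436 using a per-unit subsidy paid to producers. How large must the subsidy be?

Required subsidy s = 27 per unit

At q = 436, invert demand for the buyer price: pb = (598.4 − 436)/2.8 = 58; invert supply for the seller price: ps = (436 − (-244))/8 = 85.
The subsidy must fill the gap: s = ps − pb = 85 − 58 = 27.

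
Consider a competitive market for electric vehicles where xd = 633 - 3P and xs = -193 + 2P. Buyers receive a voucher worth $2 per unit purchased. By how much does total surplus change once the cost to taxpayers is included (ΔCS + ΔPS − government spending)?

Pre-subsidy: 633 - 3P = -193 + 2P gives P* = 165.2, x* = 137.4.
With the rebate, buyers effectively pay Pb = Ps − 2, where Ps is the price sellers receive.
Demand in terms of Ps becomes xd = 633 − 3(Ps − 2) = 639 - 3Ps. Setting this equal to supply: 639 - 3Ps = -193 + 2Ps, so Ps = 166.4.
Buyers pay Pb = 166.4 − 2 = 164.4; x' = -193 + 2·166.4 = 139.8.
ΔCS = ½(137.4 + 139.8)(165.2 − 164.4) = 110.88; ΔPS = ½(137.4 + 139.8)(166.4 − 165.2) = 166.32.
Government spending = 2 × 139.8 = 279.6.
Net change = 110.88 + 166.32 − 279.6 = -2.4. The loss equals the DWL triangle ½·2·2.4.

Net change in total surplus = -$2.4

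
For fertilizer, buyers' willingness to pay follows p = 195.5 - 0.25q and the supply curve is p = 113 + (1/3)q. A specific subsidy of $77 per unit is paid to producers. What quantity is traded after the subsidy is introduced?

q' = 1914/7

Pre-subsidy: 195.5 - 0.25q = 113 + (1/3)q gives q* = 990/7 and p* = 1121/7.
With the subsidy, sellers receive ps = pb + 77 for each unit, where pb is the price buyers pay.
On the curves, pb = 195.5 - 0.25q and ps = 113 + (1/3)q; the wedge ps − pb = 77 gives 113 + (1/3)q − (195.5 - 0.25q) = 77, so q' = 1914/7.
Then pb = 195.5 − 0.25·(1914/7) = 890/7 and ps = 113 + (1/3)·(1914/7) = 1429/7.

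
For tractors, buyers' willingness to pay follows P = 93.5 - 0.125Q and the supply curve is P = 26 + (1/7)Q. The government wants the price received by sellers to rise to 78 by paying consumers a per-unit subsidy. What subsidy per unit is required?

Required subsidy s = 30 per unit

At a seller price of 78, quantity supplied is -182 + 7·78 = 364.
Buyers absorb 364 only when they pay Pb = 93.5 − 0.125·364 = 48.
s = Ps − Pb = 78 − 48 = 30.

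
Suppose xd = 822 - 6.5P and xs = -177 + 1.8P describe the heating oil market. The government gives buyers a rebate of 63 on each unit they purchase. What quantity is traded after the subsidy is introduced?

x' = 10662/83

Pre-subsidy: 822 - 6.5P = -177 + 1.8P gives P* = 9990/83, x* = 3291/83.
With the rebate, buyers effectively pay Pb = Ps − 63, where Ps is the price sellers receive.
Demand in terms of Ps becomes xd = 822 − 6.5(Ps − 63) = 1231.5 - 6.5Ps. Setting this equal to supply: 1231.5 - 6.5Ps = -177 + 1.8Ps, so Ps = 14085/83.
Buyers pay Pb = 14085/83 − 63 = 8856/83; x' = -177 + 1.8·(14085/83) = 10662/83.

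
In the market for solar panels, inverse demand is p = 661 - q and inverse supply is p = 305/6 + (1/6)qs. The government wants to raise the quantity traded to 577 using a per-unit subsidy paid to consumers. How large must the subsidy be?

At q = 577, from the demand curve buyers pay pb = 661 − 1·577 = 84; from the supply curve sellers need ps = 305/6 + (1/6)·577 = 147.
The subsidy must fill the gap: s = ps − pb = 147 − 84 = 63.

Required subsidy s = 63 per unit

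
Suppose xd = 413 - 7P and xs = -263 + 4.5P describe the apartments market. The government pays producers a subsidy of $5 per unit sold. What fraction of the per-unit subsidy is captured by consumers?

Consumer share = 9/23

Pre-subsidy: 413 - 7P = -263 + 4.5P gives P* = 1352/23, x* = 35/23.
With the subsidy, sellers receive Ps = Pb + 5 for each unit, where Pb is the price buyers pay.
Supply in terms of Pb becomes xs = -263 + 4.5(Pb + 5) = -240.5 + 4.5Pb. Setting this equal to demand: 413 - 7Pb = -240.5 + 4.5Pb, so Pb = 1307/23.
Sellers receive Ps = 1307/23 + 5 = 1422/23; x' = 413 − 7·(1307/23) = 350/23.
Buyers' price falls by P* − Pb = 1352/23 − 1307/23 = 45/23; sellers' price rises by Ps − P* = 1422/23 − 1352/23 = 70/23.
So consumers capture (45/23)/5 = 9/23 of each unit of subsidy.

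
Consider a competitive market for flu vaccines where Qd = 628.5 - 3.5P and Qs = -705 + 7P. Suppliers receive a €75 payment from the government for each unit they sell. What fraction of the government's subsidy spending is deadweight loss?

Pre-subsidy: 628.5 - 3.5P = -705 + 7P gives P* = 127, Q* = 184.
With the subsidy, sellers receive Ps = Pb + 75 for each unit, where Pb is the price buyers pay.
Supply in terms of Pb becomes Qs = -705 + 7(Pb + 75) = -180 + 7Pb. Setting this equal to demand: 628.5 - 3.5Pb = -180 + 7Pb, so Pb = 77.
Sellers receive Ps = 77 + 75 = 152; Q' = 628.5 − 3.5·77 = 359.
ΔCS = ½(184 + 359)(127 − 77) = 13575; ΔPS = ½(184 + 359)(152 − 127) = 6787.5.
Government spending = 75 × 359 = 26925.
DWL = ½ × 75 × (359 − 184) = 6562.5; fraction = 6562.5 / 26925 = 175/718.

DWL / government spending = 175/718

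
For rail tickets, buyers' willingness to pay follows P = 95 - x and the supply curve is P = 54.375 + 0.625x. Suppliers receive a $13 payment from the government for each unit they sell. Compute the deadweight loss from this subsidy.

Deadweight loss = $52

Pre-subsidy: 95 - x = 54.375 + 0.625x gives x* = 25 and P* = 70.
With the subsidy, sellers receive Ps = Pb + 13 for each unit, where Pb is the price buyers pay.
On the curves, Pb = 95 - x and Ps = 54.375 + 0.625x; the wedge Ps − Pb = 13 gives 54.375 + 0.625x − (95 - x) = 13, so x' = 33.
Then Pb = 95 − 1·33 = 62 and Ps = 54.375 + 0.625·33 = 75.
The subsidy expands output by 33 − 25 = 8 past the efficient level; on those units the gap between marginal cost and willingness to pay runs from 0 up to 13.
DWL = ½ × 13 × 8 = 52.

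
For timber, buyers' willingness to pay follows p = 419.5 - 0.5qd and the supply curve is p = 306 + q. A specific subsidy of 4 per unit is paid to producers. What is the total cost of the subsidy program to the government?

Pre-subsidy: 419.5 - 0.5q = 306 + q gives q* = 227/3 and p* = 1145/3.
With the subsidy, sellers receive ps = pb + 4 for each unit, where pb is the price buyers pay.
On the curves, pb = 419.5 - 0.5q and ps = 306 + q; the wedge ps − pb = 4 gives 306 + q − (419.5 - 0.5q) = 4, so q' = 235/3.
Then pb = 419.5 − 0.5·(235/3) = 1141/3 and ps = 306 + 1·(235/3) = 1153/3.
Government outlay = subsidy × quantity = 4 × 235/3 = 940/3.

Government cost = 940/3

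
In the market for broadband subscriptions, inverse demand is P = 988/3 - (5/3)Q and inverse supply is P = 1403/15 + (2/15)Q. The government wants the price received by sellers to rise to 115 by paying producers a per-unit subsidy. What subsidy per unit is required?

At a seller price of 115, quantity supplied is -701.5 + 7.5·115 = 161.
Buyers absorb 161 only when they pay Pb = 988/3 − (5/3)·161 = 61.
s = Ps − Pb = 115 − 61 = 54.

Required subsidy s = 54 per unit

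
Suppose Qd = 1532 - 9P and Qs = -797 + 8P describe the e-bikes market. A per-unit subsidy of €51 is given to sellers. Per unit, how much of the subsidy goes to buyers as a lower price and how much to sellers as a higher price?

Buyers gain €24 per unit; sellers gain €27 per unit

Pre-subsidy: 1532 - 9P = -797 + 8P gives P* = 137, Q* = 299.
With the subsidy, sellers receive Ps = Pb + 51 for each unit, where Pb is the price buyers pay.
Supply in terms of Pb becomes Qs = -797 + 8(Pb + 51) = -389 + 8Pb. Setting this equal to demand: 1532 - 9Pb = -389 + 8Pb, so Pb = 113.
Sellers receive Ps = 113 + 51 = 164; Q' = 1532 − 9·113 = 515.
Buyers' price falls by P* − Pb = 137 − 113 = 24; sellers' price rises by Ps − P* = 164 − 137 = 27.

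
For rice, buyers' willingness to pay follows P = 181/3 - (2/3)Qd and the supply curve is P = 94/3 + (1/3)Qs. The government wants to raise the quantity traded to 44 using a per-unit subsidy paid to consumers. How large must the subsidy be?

Required subsidy s = 15 per unit

At Q = 44, from the demand curve buyers pay Pb = 181/3 − (2/3)·44 = 31; from the supply curve sellers need Ps = 94/3 + (1/3)·44 = 46.
The subsidy must fill the gap: s = Ps − Pb = 46 − 31 = 15.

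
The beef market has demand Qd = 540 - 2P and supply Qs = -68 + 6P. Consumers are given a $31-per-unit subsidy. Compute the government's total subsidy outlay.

Government cost = $13469.5

Pre-subsidy: 540 - 2P = -68 + 6P gives P* = 76, Q* = 388.
With the rebate, buyers effectively pay Pb = Ps − 31, where Ps is the price sellers receive.
Demand in terms of Ps becomes Qd = 540 − 2(Ps − 31) = 602 - 2Ps. Setting this equal to supply: 602 - 2Ps = -68 + 6Ps, so Ps = 83.75.
Buyers pay Pb = 83.75 − 31 = 52.75; Q' = -68 + 6·83.75 = 434.5.
Government outlay = subsidy × quantity = 31 × 434.5 = 13469.5.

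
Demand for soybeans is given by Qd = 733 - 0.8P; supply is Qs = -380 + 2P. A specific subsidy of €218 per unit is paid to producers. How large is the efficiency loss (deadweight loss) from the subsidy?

Pre-subsidy: 733 - 0.8P = -380 + 2P gives P* = 397.5, Q* = 415.
With the subsidy, sellers receive Ps = Pb + 218 for each unit, where Pb is the price buyers pay.
Supply in terms of Pb becomes Qs = -380 + 2(Pb + 218) = 56 + 2Pb. Setting this equal to demand: 733 - 0.8Pb = 56 + 2Pb, so Pb = 3385/14.
Sellers receive Ps = 3385/14 + 218 = 6437/14; Q' = 733 − 0.8·(3385/14) = 3777/7.
The subsidy expands output by 3777/7 − 415 = 872/7 past the efficient level; on those units the gap between marginal cost and willingness to pay runs from 0 up to 218.
DWL = ½ × 218 × 872/7 = 95048/7.

Deadweight loss = 95048/7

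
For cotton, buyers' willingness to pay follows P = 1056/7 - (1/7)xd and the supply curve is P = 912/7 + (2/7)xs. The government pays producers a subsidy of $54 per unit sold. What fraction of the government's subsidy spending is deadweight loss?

Pre-subsidy: 1056/7 - (1/7)x = 912/7 + (2/7)x gives x* = 48 and P* = 144.
With the subsidy, sellers receive Ps = Pb + 54 for each unit, where Pb is the price buyers pay.
On the curves, Pb = 1056/7 - (1/7)x and Ps = 912/7 + (2/7)x; the wedge Ps − Pb = 54 gives 912/7 + (2/7)x − (1056/7 - (1/7)x) = 54, so x' = 174.
Then Pb = 1056/7 − (1/7)·174 = 126 and Ps = 912/7 + (2/7)·174 = 180.
ΔCS = ½(48 + 174)(144 − 126) = 1998; ΔPS = ½(48 + 174)(180 − 144) = 3996.
Government spending = 54 × 174 = 9396.
DWL = ½ × 54 × (174 − 48) = 3402; fraction = 3402 / 9396 = 21/58.

DWL / government spending = 21/58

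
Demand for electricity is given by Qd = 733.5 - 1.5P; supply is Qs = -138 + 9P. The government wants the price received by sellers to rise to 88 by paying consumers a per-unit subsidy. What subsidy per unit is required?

Required subsidy s = 35 per unit

At a seller price of 88, quantity supplied is -138 + 9·88 = 654.
Buyers absorb 654 only when they pay Pb with 733.5 − 1.5·Pb = 654, i.e. Pb = 53.
s = Ps − Pb = 88 − 53 = 35.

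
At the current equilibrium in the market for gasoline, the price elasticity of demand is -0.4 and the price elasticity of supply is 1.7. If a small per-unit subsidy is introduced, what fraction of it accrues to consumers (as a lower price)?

For a small subsidy around the equilibrium, the benefit split depends on the relative slopes, which at a point are proportional to the elasticities.
Buyer share = εs/(εs + |εd|) = 1.7/(1.7 + 0.4) = 17/21; seller share = |εd|/(εs + |εd|) = 4/21.

Consumer share = 17/21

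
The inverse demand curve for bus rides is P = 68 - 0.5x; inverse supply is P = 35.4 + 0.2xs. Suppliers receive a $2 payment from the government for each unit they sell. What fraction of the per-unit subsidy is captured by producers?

Pre-subsidy: 68 - 0.5x = 35.4 + 0.2x gives x* = 326/7 and P* = 313/7.
With the subsidy, sellers receive Ps = Pb + 2 for each unit, where Pb is the price buyers pay.
On the curves, Pb = 68 - 0.5x and Ps = 35.4 + 0.2x; the wedge Ps − Pb = 2 gives 35.4 + 0.2x − (68 - 0.5x) = 2, so x' = 346/7.
Then Pb = 68 − 0.5·(346/7) = 303/7 and Ps = 35.4 + 0.2·(346/7) = 317/7.
Buyers' price falls by P* − Pb = 313/7 − 303/7 = 10/7; sellers' price rises by Ps − P* = 317/7 − 313/7 = 4/7.
So producers capture (4/7)/2 = 2/7 of each unit of subsidy.

Producer share = 2/7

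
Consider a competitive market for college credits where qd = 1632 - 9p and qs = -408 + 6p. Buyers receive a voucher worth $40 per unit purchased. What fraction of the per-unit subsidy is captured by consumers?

Pre-subsidy: 1632 - 9p = -408 + 6p gives p* = 136, q* = 408.
With the rebate, buyers effectively pay pb = ps − 40, where ps is the price sellers receive.
Demand in terms of ps becomes qd = 1632 − 9(ps − 40) = 1992 - 9ps. Setting this equal to supply: 1992 - 9ps = -408 + 6ps, so ps = 160.
Buyers pay pb = 160 − 40 = 120; q' = -408 + 6·160 = 552.
Buyers' price falls by p* − pb = 136 − 120 = 16; sellers' price rises by ps − p* = 160 − 136 = 24.
So consumers capture 16/40 = 0.4 of each unit of subsidy.

Consumer share = 0.4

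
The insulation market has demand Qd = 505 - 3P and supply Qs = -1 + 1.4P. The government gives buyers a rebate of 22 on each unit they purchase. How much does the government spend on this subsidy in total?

Government cost = 3982

Pre-subsidy: 505 - 3P = -1 + 1.4P gives P* = 115, Q* = 160.
With the rebate, buyers effectively pay Pb = Ps − 22, where Ps is the price sellers receive.
Demand in terms of Ps becomes Qd = 505 − 3(Ps − 22) = 571 - 3Ps. Setting this equal to supply: 571 - 3Ps = -1 + 1.4Ps, so Ps = 130.
Buyers pay Pb = 130 − 22 = 108; Q' = -1 + 1.4·130 = 181.
Government outlay = subsidy × quantity = 22 × 181 = 3982.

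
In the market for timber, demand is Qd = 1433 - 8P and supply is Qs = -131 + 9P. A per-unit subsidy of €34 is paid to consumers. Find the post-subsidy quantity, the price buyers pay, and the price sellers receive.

Pre-subsidy: 1433 - 8P = -131 + 9P gives P* = 92, Q* = 697.
With the rebate, buyers effectively pay Pb = Ps − 34, where Ps is the price sellers receive.
Demand in terms of Ps becomes Qd = 1433 − 8(Ps − 34) = 1705 - 8Ps. Setting this equal to supply: 1705 - 8Ps = -131 + 9Ps, so Ps = 108.
Buyers pay Pb = 108 − 34 = 74; Q' = -131 + 9·108 = 841.

Q' = 841; buyers pay €74; sellers receive €108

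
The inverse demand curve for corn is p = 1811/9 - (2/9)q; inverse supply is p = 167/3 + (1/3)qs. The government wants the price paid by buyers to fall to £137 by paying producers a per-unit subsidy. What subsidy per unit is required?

At a buyer price of 137, quantity demanded is 905.5 − 4.5·137 = 289.
Sellers supply 289 only when they receive ps = 167/3 + (1/3)·289 = 152.
s = ps − pb = 152 − 137 = 15.

Required subsidy s = £15 per unit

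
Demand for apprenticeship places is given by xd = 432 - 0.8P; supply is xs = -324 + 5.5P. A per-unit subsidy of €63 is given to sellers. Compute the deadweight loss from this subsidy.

Pre-subsidy: 432 - 0.8P = -324 + 5.5P gives P* = 120, x* = 336.
With the subsidy, sellers receive Ps = Pb + 63 for each unit, where Pb is the price buyers pay.
Supply in terms of Pb becomes xs = -324 + 5.5(Pb + 63) = 22.5 + 5.5Pb. Setting this equal to demand: 432 - 0.8Pb = 22.5 + 5.5Pb, so Pb = 65.
Sellers receive Ps = 65 + 63 = 128; x' = 432 − 0.8·65 = 380.
The subsidy expands output by 380 − 336 = 44 past the efficient level; on those units the gap between marginal cost and willingness to pay runs from 0 up to 63.
DWL = ½ × 63 × 44 = 1386.

Deadweight loss = €1386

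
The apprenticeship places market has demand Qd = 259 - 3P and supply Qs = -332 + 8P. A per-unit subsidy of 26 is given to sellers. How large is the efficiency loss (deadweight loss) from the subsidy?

Deadweight loss = 8112/11

Pre-subsidy: 259 - 3P = -332 + 8P gives P* = 591/11, Q* = 1076/11.
With the subsidy, sellers receive Ps = Pb + 26 for each unit, where Pb is the price buyers pay.
Supply in terms of Pb becomes Qs = -332 + 8(Pb + 26) = -124 + 8Pb. Setting this equal to demand: 259 - 3Pb = -124 + 8Pb, so Pb = 383/11.
Sellers receive Ps = 383/11 + 26 = 669/11; Q' = 259 − 3·(383/11) = 1700/11.
The subsidy expands output by 1700/11 − 1076/11 = 624/11 past the efficient level; on those units the gap between marginal cost and willingness to pay runs from 0 up to 26.
DWL = ½ × 26 × 624/11 = 8112/11.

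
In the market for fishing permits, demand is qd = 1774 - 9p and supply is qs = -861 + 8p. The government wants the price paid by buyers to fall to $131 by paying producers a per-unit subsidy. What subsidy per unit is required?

At a buyer price of 131, quantity demanded is 1774 − 9·131 = 595.
Sellers supply 595 only when they receive ps with -861 + 8·ps = 595, i.e. ps = 182.
s = ps − pb = 182 − 131 = 51.

Required subsidy s = $51 per unit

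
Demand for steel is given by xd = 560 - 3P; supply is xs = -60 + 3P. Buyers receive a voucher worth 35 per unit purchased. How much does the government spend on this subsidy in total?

Pre-subsidy: 560 - 3P = -60 + 3P gives P* = 310/3, x* = 250.
With the rebate, buyers effectively pay Pb = Ps − 35, where Ps is the price sellers receive.
Demand in terms of Ps becomes xd = 560 − 3(Ps − 35) = 665 - 3Ps. Setting this equal to supply: 665 - 3Ps = -60 + 3Ps, so Ps = 725/6.
Buyers pay Pb = 725/6 − 35 = 515/6; x' = -60 + 3·(725/6) = 302.5.
Government outlay = subsidy × quantity = 35 × 302.5 = 10587.5.

Government cost = 10587.5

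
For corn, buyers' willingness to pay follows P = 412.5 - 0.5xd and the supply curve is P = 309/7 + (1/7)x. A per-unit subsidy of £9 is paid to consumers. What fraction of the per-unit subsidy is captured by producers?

Producer share = 2/9

Pre-subsidy: 412.5 - 0.5x = 309/7 + (1/7)x gives x* = 573 and P* = 126.
With the rebate, buyers effectively pay Pb = Ps − 9, where Ps is the price sellers receive.
On the curves, Pb = 412.5 - 0.5x and Ps = 309/7 + (1/7)x; the wedge Ps − Pb = 9 gives 309/7 + (1/7)x − (412.5 - 0.5x) = 9, so x' = 587.
Then Pb = 412.5 − 0.5·587 = 119 and Ps = 309/7 + (1/7)·587 = 128.
Buyers' price falls by P* − Pb = 126 − 119 = 7; sellers' price rises by Ps − P* = 128 − 126 = 2.
So producers capture 2/9 = 2/9 of each unit of subsidy.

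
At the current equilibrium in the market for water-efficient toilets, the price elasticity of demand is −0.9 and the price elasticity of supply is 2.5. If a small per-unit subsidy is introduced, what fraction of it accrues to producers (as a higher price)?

For a small subsidy around the equilibrium, the benefit split depends on the relative slopes, which at a point are proportional to the elasticities.
Buyer share = εs/(εs + |εd|) = 2.5/(2.5 + 0.9) = 25/34; seller share = |εd|/(εs + |εd|) = 9/34.
So producers capture 9/34 of the subsidy.

Producer share = 9/34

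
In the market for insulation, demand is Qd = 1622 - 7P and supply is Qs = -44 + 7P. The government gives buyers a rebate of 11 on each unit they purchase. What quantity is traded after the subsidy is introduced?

Q' = 827.5

Pre-subsidy: 1622 - 7P = -44 + 7P gives P* = 119, Q* = 789.
With the rebate, buyers effectively pay Pb = Ps − 11, where Ps is the price sellers receive.
Demand in terms of Ps becomes Qd = 1622 − 7(Ps − 11) = 1699 - 7Ps. Setting this equal to supply: 1699 - 7Ps = -44 + 7Ps, so Ps = 124.5.
Buyers pay Pb = 124.5 − 11 = 113.5; Q' = -44 + 7·124.5 = 827.5.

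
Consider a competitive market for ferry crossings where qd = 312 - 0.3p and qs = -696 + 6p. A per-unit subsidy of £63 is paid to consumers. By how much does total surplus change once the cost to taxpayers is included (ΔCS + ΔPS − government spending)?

Net change in total surplus = -£567

Pre-subsidy: 312 - 0.3p = -696 + 6p gives p* = 160, q* = 264.
With the rebate, buyers effectively pay pb = ps − 63, where ps is the price sellers receive.
Demand in terms of ps becomes qd = 312 − 0.3(ps − 63) = 330.9 - 0.3ps. Setting this equal to supply: 330.9 - 0.3ps = -696 + 6ps, so ps = 163.
Buyers pay pb = 163 − 63 = 100; q' = -696 + 6·163 = 282.
ΔCS = ½(264 + 282)(160 − 100) = 16380; ΔPS = ½(264 + 282)(163 − 160) = 819.
Government spending = 63 × 282 = 17766.
Net change = 16380 + 819 − 17766 = -567. The loss equals the DWL triangle ½·63·18.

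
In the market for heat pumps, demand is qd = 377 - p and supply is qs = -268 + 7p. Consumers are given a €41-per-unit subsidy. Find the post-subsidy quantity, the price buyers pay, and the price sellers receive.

q' = 332.25; buyers pay €44.75; sellers receive €85.75

Pre-subsidy: 377 - p = -268 + 7p gives p* = 80.625, q* = 296.375.
With the rebate, buyers effectively pay pb = ps − 41, where ps is the price sellers receive.
Demand in terms of ps becomes qd = 377 − 1(ps − 41) = 418 - ps. Setting this equal to supply: 418 - ps = -268 + 7ps, so ps = 85.75.
Buyers pay pb = 85.75 − 41 = 44.75; q' = -268 + 7·85.75 = 332.25.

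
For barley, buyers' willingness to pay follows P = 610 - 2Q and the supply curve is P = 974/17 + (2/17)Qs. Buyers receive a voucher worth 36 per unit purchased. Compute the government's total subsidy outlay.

Government cost = 10008

Pre-subsidy: 610 - 2Q = 974/17 + (2/17)Q gives Q* = 261 and P* = 88.
With the rebate, buyers effectively pay Pb = Ps − 36, where Ps is the price sellers receive.
On the curves, Pb = 610 - 2Q and Ps = 974/17 + (2/17)Q; the wedge Ps − Pb = 36 gives 974/17 + (2/17)Q − (610 - 2Q) = 36, so Q' = 278.
Then Pb = 610 − 2·278 = 54 and Ps = 974/17 + (2/17)·278 = 90.
Government outlay = subsidy × quantity = 36 × 278 = 10008.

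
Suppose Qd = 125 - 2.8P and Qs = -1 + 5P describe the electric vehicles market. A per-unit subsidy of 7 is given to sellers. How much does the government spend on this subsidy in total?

Government cost = 1939/3

Pre-subsidy: 125 - 2.8P = -1 + 5P gives P* = 210/13, Q* = 1037/13.
With the subsidy, sellers receive Ps = Pb + 7 for each unit, where Pb is the price buyers pay.
Supply in terms of Pb becomes Qs = -1 + 5(Pb + 7) = 34 + 5Pb. Setting this equal to demand: 125 - 2.8Pb = 34 + 5Pb, so Pb = 35/3.
Sellers receive Ps = 35/3 + 7 = 56/3; Q' = 125 − 2.8·(35/3) = 277/3.
Government outlay = subsidy × quantity = 7 × 277/3 = 1939/3.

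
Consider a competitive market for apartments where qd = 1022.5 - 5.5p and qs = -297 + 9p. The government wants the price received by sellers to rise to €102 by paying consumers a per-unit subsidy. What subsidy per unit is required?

At a seller price of 102, quantity supplied is -297 + 9·102 = 621.
Buyers absorb 621 only when they pay pb with 1022.5 − 5.5·pb = 621, i.e. pb = 73.
s = ps − pb = 102 − 73 = 29.

Required subsidy s = €29 per unit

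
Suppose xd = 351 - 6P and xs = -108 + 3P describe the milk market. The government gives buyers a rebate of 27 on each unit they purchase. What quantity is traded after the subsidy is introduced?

Pre-subsidy: 351 - 6P = -108 + 3P gives P* = 51, x* = 45.
With the rebate, buyers effectively pay Pb = Ps − 27, where Ps is the price sellers receive.
Demand in terms of Ps becomes xd = 351 − 6(Ps − 27) = 513 - 6Ps. Setting this equal to supply: 513 - 6Ps = -108 + 3Ps, so Ps = 69.
Buyers pay Pb = 69 − 27 = 42; x' = -108 + 3·69 = 99.

x' = 99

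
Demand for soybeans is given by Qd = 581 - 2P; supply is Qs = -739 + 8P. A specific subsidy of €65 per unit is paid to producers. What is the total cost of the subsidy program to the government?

Government cost = €27365

Pre-subsidy: 581 - 2P = -739 + 8P gives P* = 132, Q* = 317.
With the subsidy, sellers receive Ps = Pb + 65 for each unit, where Pb is the price buyers pay.
Supply in terms of Pb becomes Qs = -739 + 8(Pb + 65) = -219 + 8Pb. Setting this equal to demand: 581 - 2Pb = -219 + 8Pb, so Pb = 80.
Sellers receive Ps = 80 + 65 = 145; Q' = 581 − 2·80 = 421.
Government outlay = subsidy × quantity = 65 × 421 = 27365.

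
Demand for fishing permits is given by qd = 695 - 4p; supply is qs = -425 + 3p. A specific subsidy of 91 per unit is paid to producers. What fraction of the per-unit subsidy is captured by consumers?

Pre-subsidy: 695 - 4p = -425 + 3p gives p* = 160, q* = 55.
With the subsidy, sellers receive ps = pb + 91 for each unit, where pb is the price buyers pay.
Supply in terms of pb becomes qs = -425 + 3(pb + 91) = -152 + 3pb. Setting this equal to demand: 695 - 4pb = -152 + 3pb, so pb = 121.
Sellers receive ps = 121 + 91 = 212; q' = 695 − 4·121 = 211.
Buyers' price falls by p* − pb = 160 − 121 = 39; sellers' price rises by ps − p* = 212 − 160 = 52.
So consumers capture 39/91 = 3/7 of each unit of subsidy.

Consumer share = 3/7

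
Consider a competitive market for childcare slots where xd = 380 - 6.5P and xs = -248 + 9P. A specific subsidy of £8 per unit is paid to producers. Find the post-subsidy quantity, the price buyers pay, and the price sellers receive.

Pre-subsidy: 380 - 6.5P = -248 + 9P gives P* = 1256/31, x* = 3616/31.
With the subsidy, sellers receive Ps = Pb + 8 for each unit, where Pb is the price buyers pay.
Supply in terms of Pb becomes xs = -248 + 9(Pb + 8) = -176 + 9Pb. Setting this equal to demand: 380 - 6.5Pb = -176 + 9Pb, so Pb = 1112/31.
Sellers receive Ps = 1112/31 + 8 = 1360/31; x' = 380 − 6.5·(1112/31) = 4552/31.

x' = 4552/31; buyers pay 1112/31; sellers receive 1360/31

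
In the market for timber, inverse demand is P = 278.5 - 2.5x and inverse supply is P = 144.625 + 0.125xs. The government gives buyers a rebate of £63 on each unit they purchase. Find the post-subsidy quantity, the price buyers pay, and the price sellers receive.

x' = 75; buyers pay £91; sellers receive £154

Pre-subsidy: 278.5 - 2.5x = 144.625 + 0.125x gives x* = 51 and P* = 151.
With the rebate, buyers effectively pay Pb = Ps − 63, where Ps is the price sellers receive.
On the curves, Pb = 278.5 - 2.5x and Ps = 144.625 + 0.125x; the wedge Ps − Pb = 63 gives 144.625 + 0.125x − (278.5 - 2.5x) = 63, so x' = 75.
Then Pb = 278.5 − 2.5·75 = 91 and Ps = 144.625 + 0.125·75 = 154.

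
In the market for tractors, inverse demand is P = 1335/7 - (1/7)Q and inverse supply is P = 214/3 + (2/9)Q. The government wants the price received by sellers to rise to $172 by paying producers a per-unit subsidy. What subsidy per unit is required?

Required subsidy s = $46 per unit

At a seller price of 172, quantity supplied is -321 + 4.5·172 = 453.
Buyers absorb 453 only when they pay Pb = 1335/7 − (1/7)·453 = 126.
s = Ps − Pb = 172 − 126 = 46.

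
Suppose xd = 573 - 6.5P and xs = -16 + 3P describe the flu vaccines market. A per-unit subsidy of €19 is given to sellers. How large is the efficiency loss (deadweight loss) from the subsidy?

Deadweight loss = €370.5

Pre-subsidy: 573 - 6.5P = -16 + 3P gives P* = 62, x* = 170.
With the subsidy, sellers receive Ps = Pb + 19 for each unit, where Pb is the price buyers pay.
Supply in terms of Pb becomes xs = -16 + 3(Pb + 19) = 41 + 3Pb. Setting this equal to demand: 573 - 6.5Pb = 41 + 3Pb, so Pb = 56.
Sellers receive Ps = 56 + 19 = 75; x' = 573 − 6.5·56 = 209.
The subsidy expands output by 209 − 170 = 39 past the efficient level; on those units the gap between marginal cost and willingness to pay runs from 0 up to 19.
DWL = ½ × 19 × 39 = 370.5.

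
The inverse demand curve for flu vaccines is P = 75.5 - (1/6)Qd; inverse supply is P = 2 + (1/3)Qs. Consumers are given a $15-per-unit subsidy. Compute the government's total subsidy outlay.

Pre-subsidy: 75.5 - (1/6)Q = 2 + (1/3)Q gives Q* = 147 and P* = 51.
With the rebate, buyers effectively pay Pb = Ps − 15, where Ps is the price sellers receive.
On the curves, Pb = 75.5 - (1/6)Q and Ps = 2 + (1/3)Q; the wedge Ps − Pb = 15 gives 2 + (1/3)Q − (75.5 - (1/6)Q) = 15, so Q' = 177.
Then Pb = 75.5 − (1/6)·177 = 46 and Ps = 2 + (1/3)·177 = 61.
Government outlay = subsidy × quantity = 15 × 177 = 2655.

Government cost = $2655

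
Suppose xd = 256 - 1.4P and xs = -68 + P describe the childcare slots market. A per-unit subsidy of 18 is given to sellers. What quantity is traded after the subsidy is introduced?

x' = 77.5

Pre-subsidy: 256 - 1.4P = -68 + P gives P* = 135, x* = 67.
With the subsidy, sellers receive Ps = Pb + 18 for each unit, where Pb is the price buyers pay.
Supply in terms of Pb becomes xs = -68 + 1(Pb + 18) = -50 + Pb. Setting this equal to demand: 256 - 1.4Pb = -50 + Pb, so Pb = 127.5.
Sellers receive Ps = 127.5 + 18 = 145.5; x' = 256 − 1.4·127.5 = 77.5.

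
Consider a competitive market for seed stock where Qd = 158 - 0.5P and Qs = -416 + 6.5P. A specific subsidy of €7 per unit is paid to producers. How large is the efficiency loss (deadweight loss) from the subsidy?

Deadweight loss = €11.375

Pre-subsidy: 158 - 0.5P = -416 + 6.5P gives P* = 82, Q* = 117.
With the subsidy, sellers receive Ps = Pb + 7 for each unit, where Pb is the price buyers pay.
Supply in terms of Pb becomes Qs = -416 + 6.5(Pb + 7) = -370.5 + 6.5Pb. Setting this equal to demand: 158 - 0.5Pb = -370.5 + 6.5Pb, so Pb = 75.5.
Sellers receive Ps = 75.5 + 7 = 82.5; Q' = 158 − 0.5·75.5 = 120.25.
The subsidy expands output by 120.25 − 117 = 3.25 past the efficient level; on those units the gap between marginal cost and willingness to pay runs from 0 up to 7.
DWL = ½ × 7 × 3.25 = 11.375.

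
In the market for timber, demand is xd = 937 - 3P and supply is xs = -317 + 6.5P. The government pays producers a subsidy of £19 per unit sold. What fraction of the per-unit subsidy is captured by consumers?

Consumer share = 13/19

Pre-subsidy: 937 - 3P = -317 + 6.5P gives P* = 132, x* = 541.
With the subsidy, sellers receive Ps = Pb + 19 for each unit, where Pb is the price buyers pay.
Supply in terms of Pb becomes xs = -317 + 6.5(Pb + 19) = -193.5 + 6.5Pb. Setting this equal to demand: 937 - 3Pb = -193.5 + 6.5Pb, so Pb = 119.
Sellers receive Ps = 119 + 19 = 138; x' = 937 − 3·119 = 580.
Buyers' price falls by P* − Pb = 132 − 119 = 13; sellers' price rises by Ps − P* = 138 − 132 = 6.
So consumers capture 13/19 = 13/19 of each unit of subsidy.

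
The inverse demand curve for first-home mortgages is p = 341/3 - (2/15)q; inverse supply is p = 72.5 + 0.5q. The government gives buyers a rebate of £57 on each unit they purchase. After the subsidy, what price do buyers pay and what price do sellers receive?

Pre-subsidy: 341/3 - (2/15)q = 72.5 + 0.5q gives q* = 65 and p* = 105.
With the rebate, buyers effectively pay pb = ps − 57, where ps is the price sellers receive.
On the curves, pb = 341/3 - (2/15)q and ps = 72.5 + 0.5q; the wedge ps − pb = 57 gives 72.5 + 0.5q − (341/3 - (2/15)q) = 57, so q' = 155.
Then pb = 341/3 − (2/15)·155 = 93 and ps = 72.5 + 0.5·155 = 150.

Buyers pay £93; sellers receive £150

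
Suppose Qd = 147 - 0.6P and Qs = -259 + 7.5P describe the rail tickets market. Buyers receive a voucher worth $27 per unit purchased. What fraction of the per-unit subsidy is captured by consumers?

Pre-subsidy: 147 - 0.6P = -259 + 7.5P gives P* = 4060/81, Q* = 3157/27.
With the rebate, buyers effectively pay Pb = Ps − 27, where Ps is the price sellers receive.
Demand in terms of Ps becomes Qd = 147 − 0.6(Ps − 27) = 163.2 - 0.6Ps. Setting this equal to supply: 163.2 - 0.6Ps = -259 + 7.5Ps, so Ps = 4222/81.
Buyers pay Pb = 4222/81 − 27 = 2035/81; Q' = -259 + 7.5·(4222/81) = 3562/27.
Buyers' price falls by P* − Pb = 4060/81 − 2035/81 = 25; sellers' price rises by Ps − P* = 4222/81 − 4060/81 = 2.
So consumers capture 25/27 = 25/27 of each unit of subsidy.

Consumer share = 25/27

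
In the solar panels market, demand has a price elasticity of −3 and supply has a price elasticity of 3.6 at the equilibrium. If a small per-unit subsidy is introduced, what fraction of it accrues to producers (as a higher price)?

Producer share = 5/11

For a small subsidy around the equilibrium, the benefit split depends on the relative slopes, which at a point are proportional to the elasticities.
Buyer share = εs/(εs + |εd|) = 3.6/(3.6 + 3) = 6/11; seller share = |εd|/(εs + |εd|) = 5/11.
So producers capture 5/11 of the subsidy.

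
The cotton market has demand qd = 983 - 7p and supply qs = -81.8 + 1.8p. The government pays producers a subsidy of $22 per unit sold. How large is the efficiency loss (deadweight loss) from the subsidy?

Pre-subsidy: 983 - 7p = -81.8 + 1.8p gives p* = 121, q* = 136.
With the subsidy, sellers receive ps = pb + 22 for each unit, where pb is the price buyers pay.
Supply in terms of pb becomes qs = -81.8 + 1.8(pb + 22) = -42.2 + 1.8pb. Setting this equal to demand: 983 - 7pb = -42.2 + 1.8pb, so pb = 116.5.
Sellers receive ps = 116.5 + 22 = 138.5; q' = 983 − 7·116.5 = 167.5.
The subsidy expands output by 167.5 − 136 = 31.5 past the efficient level; on those units the gap between marginal cost and willingness to pay runs from 0 up to 22.
DWL = ½ × 22 × 31.5 = 346.5.

Deadweight loss = $346.5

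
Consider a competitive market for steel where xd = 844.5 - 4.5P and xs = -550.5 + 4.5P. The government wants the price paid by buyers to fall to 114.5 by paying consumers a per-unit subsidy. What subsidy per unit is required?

Required subsidy s = 81 per unit

At a buyer price of 114.5, quantity demanded is 844.5 − 4.5·114.5 = 329.25.
Sellers supply 329.25 only when they receive Ps with -550.5 + 4.5·Ps = 329.25, i.e. Ps = 195.5.
s = Ps − Pb = 195.5 − 114.5 = 81.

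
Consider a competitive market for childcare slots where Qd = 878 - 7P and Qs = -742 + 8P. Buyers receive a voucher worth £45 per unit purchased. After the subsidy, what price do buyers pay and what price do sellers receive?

Buyers pay £84; sellers receive £129

Pre-subsidy: 878 - 7P = -742 + 8P gives P* = 108, Q* = 122.
With the rebate, buyers effectively pay Pb = Ps − 45, where Ps is the price sellers receive.
Demand in terms of Ps becomes Qd = 878 − 7(Ps − 45) = 1193 - 7Ps. Setting this equal to supply: 1193 - 7Ps = -742 + 8Ps, so Ps = 129.
Buyers pay Pb = 129 − 45 = 84; Q' = -742 + 8·129 = 290.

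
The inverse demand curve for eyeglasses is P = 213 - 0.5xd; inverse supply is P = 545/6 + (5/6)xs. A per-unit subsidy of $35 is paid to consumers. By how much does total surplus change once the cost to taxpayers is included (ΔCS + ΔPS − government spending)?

Net change in total surplus = -$459.375

Pre-subsidy: 213 - 0.5x = 545/6 + (5/6)x gives x* = 91.625 and P* = 167.1875.
With the rebate, buyers effectively pay Pb = Ps − 35, where Ps is the price sellers receive.
On the curves, Pb = 213 - 0.5x and Ps = 545/6 + (5/6)x; the wedge Ps − Pb = 35 gives 545/6 + (5/6)x − (213 - 0.5x) = 35, so x' = 117.875.
Then Pb = 213 − 0.5·117.875 = 154.0625 and Ps = 545/6 + (5/6)·117.875 = 189.0625.
ΔCS = ½(91.625 + 117.875)(167.1875 − 154.0625) = 1374.84375; ΔPS = ½(91.625 + 117.875)(189.0625 − 167.1875) = 2291.40625.
Government spending = 35 × 117.875 = 4125.625.
Net change = 1374.84375 + 2291.40625 − 4125.625 = -459.375. The loss equals the DWL triangle ½·35·26.25.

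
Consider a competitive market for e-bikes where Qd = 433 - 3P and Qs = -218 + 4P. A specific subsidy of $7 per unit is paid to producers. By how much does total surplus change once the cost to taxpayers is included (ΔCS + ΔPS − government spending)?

Net change in total surplus = -$42

Pre-subsidy: 433 - 3P = -218 + 4P gives P* = 93, Q* = 154.
With the subsidy, sellers receive Ps = Pb + 7 for each unit, where Pb is the price buyers pay.
Supply in terms of Pb becomes Qs = -218 + 4(Pb + 7) = -190 + 4Pb. Setting this equal to demand: 433 - 3Pb = -190 + 4Pb, so Pb = 89.
Sellers receive Ps = 89 + 7 = 96; Q' = 433 − 3·89 = 166.
ΔCS = ½(154 + 166)(93 − 89) = 640; ΔPS = ½(154 + 166)(96 − 93) = 480.
Government spending = 7 × 166 = 1162.
Net change = 640 + 480 − 1162 = -42. The loss equals the DWL triangle ½·7·12.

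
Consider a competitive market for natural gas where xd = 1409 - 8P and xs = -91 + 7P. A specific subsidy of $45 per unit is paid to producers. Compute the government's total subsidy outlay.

Pre-subsidy: 1409 - 8P = -91 + 7P gives P* = 100, x* = 609.
With the subsidy, sellers receive Ps = Pb + 45 for each unit, where Pb is the price buyers pay.
Supply in terms of Pb becomes xs = -91 + 7(Pb + 45) = 224 + 7Pb. Setting this equal to demand: 1409 - 8Pb = 224 + 7Pb, so Pb = 79.
Sellers receive Ps = 79 + 45 = 124; x' = 1409 − 8·79 = 777.
Government outlay = subsidy × quantity = 45 × 777 = 34965.

Government cost = $34965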